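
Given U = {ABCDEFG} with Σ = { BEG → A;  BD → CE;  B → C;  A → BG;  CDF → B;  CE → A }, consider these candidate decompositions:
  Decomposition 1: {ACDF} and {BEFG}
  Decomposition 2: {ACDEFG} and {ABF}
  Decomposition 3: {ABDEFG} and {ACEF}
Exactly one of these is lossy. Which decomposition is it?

Decomposition 1: common = {F}, closure = {F} → lossy.
Decomposition 2: common = {AF}, closure = {ABCFG} → lossless.
Decomposition 3: common = {AEF}, closure = {ABCEFG} → lossless.

Decomposition 1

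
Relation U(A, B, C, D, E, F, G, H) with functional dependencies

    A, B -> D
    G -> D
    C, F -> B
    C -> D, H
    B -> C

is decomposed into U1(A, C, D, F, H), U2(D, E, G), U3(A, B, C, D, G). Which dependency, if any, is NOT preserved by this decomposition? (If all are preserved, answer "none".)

Check C, F → B: no single fragment contains all of {B, C, F}, and the restricted closure of {C, F} across the fragments never reaches {B}.
A, B → D is preserved.
G → D is preserved.
C → D, H is preserved.
B → C is preserved.

C, F -> B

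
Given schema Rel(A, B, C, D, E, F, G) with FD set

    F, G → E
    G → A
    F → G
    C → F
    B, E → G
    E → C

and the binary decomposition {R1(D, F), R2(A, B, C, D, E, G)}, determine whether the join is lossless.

No

Common attributes: R1 ∩ R2 = {D}.
No dependency enlarges {D}, so (D)⁺ = {D}.
The closure contains neither all of R1 = {D, F} nor all of R2 = {A, B, C, D, E, G}, so the common attributes are not a superkey of either fragment. The join is lossy.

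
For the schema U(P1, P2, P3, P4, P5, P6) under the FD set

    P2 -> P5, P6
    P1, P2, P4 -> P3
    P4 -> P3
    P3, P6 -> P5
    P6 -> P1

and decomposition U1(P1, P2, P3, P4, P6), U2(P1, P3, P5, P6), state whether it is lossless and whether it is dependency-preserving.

Lossless test: (P1, P3, P6)⁺ = {P1, P3, P5, P6}, which contains all of one fragment — lossless.
Dependency preservation: the restricted closure of {P2} across the fragments never reaches {P5, P6}, so P2 → P5, P6 cannot be enforced without a join — not preserved.

lossless but not dependency-preserving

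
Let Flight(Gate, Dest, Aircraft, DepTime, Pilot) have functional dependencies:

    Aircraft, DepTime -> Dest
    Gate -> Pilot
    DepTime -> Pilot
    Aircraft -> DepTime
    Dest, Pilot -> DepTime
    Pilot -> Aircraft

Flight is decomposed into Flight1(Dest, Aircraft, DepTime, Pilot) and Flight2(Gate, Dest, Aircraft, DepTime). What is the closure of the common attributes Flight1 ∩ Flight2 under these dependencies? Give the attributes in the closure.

Flight1 ∩ Flight2 = {Dest, Aircraft, DepTime}.
DepTime → Pilot applies, adding Pilot
Closure: {Dest, Aircraft, DepTime, Pilot}.

Dest, Aircraft, DepTime, Pilot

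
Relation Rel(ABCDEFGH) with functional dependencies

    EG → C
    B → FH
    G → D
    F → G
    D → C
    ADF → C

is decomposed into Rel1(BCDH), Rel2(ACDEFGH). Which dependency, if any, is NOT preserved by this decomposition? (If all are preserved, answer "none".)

Check B → FH: no single fragment contains all of {BFH}, and the restricted closure of {B} across the fragments never reaches {FH}.
EG → C is preserved.
G → D is preserved.
F → G is preserved.
D → C is preserved.
ADF → C is preserved.

B → FH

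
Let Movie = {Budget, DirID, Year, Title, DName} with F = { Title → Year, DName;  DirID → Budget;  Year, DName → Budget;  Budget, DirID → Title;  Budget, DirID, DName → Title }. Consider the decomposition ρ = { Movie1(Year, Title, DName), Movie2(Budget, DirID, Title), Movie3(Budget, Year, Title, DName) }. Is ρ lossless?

Chase test. Columns are Budget, DirID, Year, Title, DName; row i has aⱼ where attribute j ∈ Moviei, else bᵢⱼ.
Initial tableau (one row per fragment):
  row 1: b11 b12 a3 a4 a5
  row 2: a1 a2 b23 a4 b25
  row 3: a1 b32 a3 a4 a5
Rows 1 and 2 agree on Title; apply Title→Year, DName and equate their Year, DName entries.
Rows 1 and 2 agree on Year, DName; apply Year, DName→Budget and equate their Budget entries.
Row 2 is now all distinguished symbols — the join is lossless.

Yes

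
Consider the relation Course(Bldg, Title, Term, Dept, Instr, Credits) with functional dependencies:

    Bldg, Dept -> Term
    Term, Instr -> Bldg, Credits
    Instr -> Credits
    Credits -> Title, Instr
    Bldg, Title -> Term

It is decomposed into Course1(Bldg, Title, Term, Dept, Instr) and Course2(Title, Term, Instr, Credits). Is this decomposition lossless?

Common attributes: Course1 ∩ Course2 = {Title, Term, Instr}.
Closure of {Title, Term, Instr}: Term, Instr → Bldg, Credits applies, adding Bldg, Credits. So (Title, Term, Instr)⁺ = {Bldg, Title, Term, Instr, Credits}.
This closure contains every attribute of Course2, so Course1 ∩ Course2 → Course2. The join is lossless.

Yes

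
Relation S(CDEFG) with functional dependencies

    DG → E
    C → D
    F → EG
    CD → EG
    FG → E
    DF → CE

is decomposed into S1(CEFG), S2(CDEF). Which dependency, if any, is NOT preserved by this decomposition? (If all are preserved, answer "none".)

Check DG → E: no single fragment contains all of {DEG}, and the restricted closure of {DG} across the fragments never reaches {E}.
C → D is preserved.
F → EG is preserved.
CD → EG is preserved.
FG → E is preserved.
DF → CE is preserved.

DG → E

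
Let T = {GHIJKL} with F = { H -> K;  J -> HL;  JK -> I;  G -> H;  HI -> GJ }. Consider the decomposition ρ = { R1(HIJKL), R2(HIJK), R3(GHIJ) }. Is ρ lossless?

Yes

Chase test. Columns are GHIJKL; row i has aⱼ where attribute j ∈ Ri, else bᵢⱼ.
Initial tableau (one row per fragment):
  row 1: b11 a2 a3 a4 a5 a6
  row 2: b21 a2 a3 a4 a5 b26
  row 3: a1 a2 a3 a4 b35 b36
Rows 1 and 3 agree on H; apply H→K and equate their K entries.
Rows 1 and 2 agree on J; apply J→HL and equate their HL entries.
Rows 1 and 3 agree on J; apply J→HL and equate their HL entries.
Rows 1 and 2 agree on HI; apply HI→GJ and equate their GJ entries.
Rows 1 and 3 agree on HI; apply HI→GJ and equate their GJ entries.
Row 1 is now all distinguished symbols — the join is lossless.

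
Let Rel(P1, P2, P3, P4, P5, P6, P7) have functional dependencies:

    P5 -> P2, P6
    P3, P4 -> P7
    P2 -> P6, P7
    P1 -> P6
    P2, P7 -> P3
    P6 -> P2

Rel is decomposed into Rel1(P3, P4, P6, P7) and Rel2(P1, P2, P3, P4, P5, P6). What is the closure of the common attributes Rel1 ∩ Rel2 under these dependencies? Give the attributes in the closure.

Rel1 ∩ Rel2 = {P3, P4, P6}.
P3, P4 → P7 applies, adding P7
P6 → P2 applies, adding P2
Closure: {P2, P3, P4, P6, P7}.

P2, P3, P4, P6, P7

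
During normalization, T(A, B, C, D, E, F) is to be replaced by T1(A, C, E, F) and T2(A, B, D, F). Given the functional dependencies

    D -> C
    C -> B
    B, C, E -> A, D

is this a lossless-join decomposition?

Common attributes: T1 ∩ T2 = {A, F}.
No dependency enlarges {A, F}, so (A, F)⁺ = {A, F}.
The closure contains neither all of T1 = {A, C, E, F} nor all of T2 = {A, B, D, F}, so the common attributes are not a superkey of either fragment. The join is lossy.

No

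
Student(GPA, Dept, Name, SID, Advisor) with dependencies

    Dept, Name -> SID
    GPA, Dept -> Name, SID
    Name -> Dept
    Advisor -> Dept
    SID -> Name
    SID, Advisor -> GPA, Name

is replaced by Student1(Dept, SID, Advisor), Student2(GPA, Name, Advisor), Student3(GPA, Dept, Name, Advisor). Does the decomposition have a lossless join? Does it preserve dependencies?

lossy and not dependency-preserving

Lossless test (chase): Rows 2 and 3 agree on Name; apply Name→Dept and equate their Dept entries. Rows 2 and 3 agree on Dept, Name; apply Dept, Name→SID and equate their SID entries. No row becomes fully distinguished — the join is lossy.
Dependency preservation: the restricted closure of {Dept, Name} across the fragments never reaches {SID}, so Dept, Name → SID cannot be enforced without a join — not preserved.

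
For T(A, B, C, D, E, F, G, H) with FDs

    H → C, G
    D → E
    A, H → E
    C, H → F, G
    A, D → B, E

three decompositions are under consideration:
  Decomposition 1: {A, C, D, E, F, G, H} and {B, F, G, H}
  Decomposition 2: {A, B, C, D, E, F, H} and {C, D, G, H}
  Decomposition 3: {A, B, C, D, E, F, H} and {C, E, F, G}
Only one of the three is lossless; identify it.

Decomposition 2

Decomposition 1: common = {F, G, H}, closure = {C, F, G, H} → lossy.
Decomposition 2: common = {C, D, H}, closure = {C, D, E, F, G, H} → lossless.
Decomposition 3: common = {C, E, F}, closure = {C, E, F} → lossy.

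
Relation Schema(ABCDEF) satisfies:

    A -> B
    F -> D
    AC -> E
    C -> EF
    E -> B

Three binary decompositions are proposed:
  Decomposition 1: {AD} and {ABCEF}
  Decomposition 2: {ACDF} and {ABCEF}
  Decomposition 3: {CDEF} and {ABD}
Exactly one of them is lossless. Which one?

Decomposition 1: common = {A}, closure = {AB} → lossy.
Decomposition 2: common = {ACF}, closure = {ABCDEF} → lossless.
Decomposition 3: common = {D}, closure = {D} → lossy.

Decomposition 2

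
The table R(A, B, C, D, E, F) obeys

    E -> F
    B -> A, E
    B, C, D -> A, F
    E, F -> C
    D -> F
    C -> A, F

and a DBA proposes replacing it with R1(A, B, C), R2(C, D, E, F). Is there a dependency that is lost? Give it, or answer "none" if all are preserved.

B -> A, E

Check B → A, E: no single fragment contains all of {A, B, E}, and the restricted closure of {B} across the fragments never reaches {A, E}.
E → F is preserved.
B, C, D → A, F is preserved.
E, F → C is preserved.
D → F is preserved.
C → A, F is preserved.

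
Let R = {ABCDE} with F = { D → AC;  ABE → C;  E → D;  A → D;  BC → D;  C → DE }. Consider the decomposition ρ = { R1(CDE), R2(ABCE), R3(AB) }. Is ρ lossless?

Chase test. Columns are ABCDE; row i has aⱼ where attribute j ∈ Ri, else bᵢⱼ.
Initial tableau (one row per fragment):
  row 1: b11 b12 a3 a4 a5
  row 2: a1 a2 a3 b24 a5
  row 3: a1 a2 b33 b34 b35
Rows 1 and 2 agree on E; apply E→D and equate their D entries.
Rows 2 and 3 agree on A; apply A→D and equate their D entries.
Rows 1 and 2 agree on D; apply D→AC and equate their AC entries.
Rows 1 and 3 agree on D; apply D→AC and equate their AC entries.
Rows 1 and 3 agree on C; apply C→DE and equate their DE entries.
Row 2 is now all distinguished symbols — the join is lossless.

Yes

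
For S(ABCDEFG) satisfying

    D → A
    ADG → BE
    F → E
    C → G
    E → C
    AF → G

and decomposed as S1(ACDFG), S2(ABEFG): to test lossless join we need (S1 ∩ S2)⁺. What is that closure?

S1 ∩ S2 = {AFG}.
F → E applies, adding E
E → C applies, adding C
Closure: {ACEFG}.

ACEFG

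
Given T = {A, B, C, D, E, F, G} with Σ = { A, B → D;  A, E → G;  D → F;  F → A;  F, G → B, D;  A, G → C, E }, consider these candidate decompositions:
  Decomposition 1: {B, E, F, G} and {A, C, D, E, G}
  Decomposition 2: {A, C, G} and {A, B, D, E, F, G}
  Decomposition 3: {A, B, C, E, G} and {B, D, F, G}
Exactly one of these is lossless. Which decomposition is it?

Decomposition 1: common = {E, G}, closure = {E, G} → lossy.
Decomposition 2: common = {A, G}, closure = {A, C, E, G} → lossless.
Decomposition 3: common = {B, G}, closure = {B, G} → lossy.

Decomposition 2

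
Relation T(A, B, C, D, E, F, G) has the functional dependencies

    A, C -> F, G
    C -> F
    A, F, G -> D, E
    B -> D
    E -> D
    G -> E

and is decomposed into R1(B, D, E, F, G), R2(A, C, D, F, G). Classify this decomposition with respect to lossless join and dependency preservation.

Lossless test: (D, F, G)⁺ = {D, E, F, G}, which is a superkey of neither fragment — lossy.
Dependency preservation: A, F, G → D, E is not contained in any single fragment, but the restricted closure of its left-hand side across the fragments still reaches the right-hand side; the remaining FDs each lie inside some fragment. All dependencies are preserved.

lossy but dependency-preserving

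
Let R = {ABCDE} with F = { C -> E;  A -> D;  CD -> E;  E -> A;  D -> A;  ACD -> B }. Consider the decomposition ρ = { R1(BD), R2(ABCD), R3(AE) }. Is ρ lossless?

Chase test. Columns are ABCDE; row i has aⱼ where attribute j ∈ Ri, else bᵢⱼ.
Initial tableau (one row per fragment):
  row 1: b11 a2 b13 a4 b15
  row 2: a1 a2 a3 a4 b25
  row 3: a1 b32 b33 b34 a5
Rows 2 and 3 agree on A; apply A→D and equate their D entries.
Rows 1 and 2 agree on D; apply D→A and equate their A entries.
No row becomes fully distinguished — the join is lossy.

No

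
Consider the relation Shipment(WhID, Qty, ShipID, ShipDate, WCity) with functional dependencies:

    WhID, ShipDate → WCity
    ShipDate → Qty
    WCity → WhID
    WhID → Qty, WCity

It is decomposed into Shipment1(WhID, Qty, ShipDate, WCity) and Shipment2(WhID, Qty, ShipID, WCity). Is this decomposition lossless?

Common attributes: Shipment1 ∩ Shipment2 = {WhID, Qty, WCity}.
No dependency enlarges {WhID, Qty, WCity}, so (WhID, Qty, WCity)⁺ = {WhID, Qty, WCity}.
The closure contains neither all of Shipment1 = {WhID, Qty, ShipDate, WCity} nor all of Shipment2 = {WhID, Qty, ShipID, WCity}, so the common attributes are not a superkey of either fragment. The join is lossy.

No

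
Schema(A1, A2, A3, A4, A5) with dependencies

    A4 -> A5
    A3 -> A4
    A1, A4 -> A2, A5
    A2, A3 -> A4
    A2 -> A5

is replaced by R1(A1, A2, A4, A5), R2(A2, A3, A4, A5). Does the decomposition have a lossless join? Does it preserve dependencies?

lossy but dependency-preserving

Lossless test: (A2, A4, A5)⁺ = {A2, A4, A5}, which is a superkey of neither fragment — lossy.
Dependency preservation: every FD's attributes lie within a single fragment, so each can be enforced locally — preserved.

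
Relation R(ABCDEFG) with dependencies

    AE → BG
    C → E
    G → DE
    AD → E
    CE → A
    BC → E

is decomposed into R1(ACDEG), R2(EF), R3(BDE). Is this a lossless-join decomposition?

Chase test. Columns are ABCDEFG; row i has aⱼ where attribute j ∈ Ri, else bᵢⱼ.
Initial tableau (one row per fragment):
  row 1: a1 b12 a3 a4 a5 b16 a7
  row 2: b21 b22 b23 b24 a5 a6 b27
  row 3: b31 a2 b33 a4 a5 b36 b37
No row becomes fully distinguished — the join is lossy.

No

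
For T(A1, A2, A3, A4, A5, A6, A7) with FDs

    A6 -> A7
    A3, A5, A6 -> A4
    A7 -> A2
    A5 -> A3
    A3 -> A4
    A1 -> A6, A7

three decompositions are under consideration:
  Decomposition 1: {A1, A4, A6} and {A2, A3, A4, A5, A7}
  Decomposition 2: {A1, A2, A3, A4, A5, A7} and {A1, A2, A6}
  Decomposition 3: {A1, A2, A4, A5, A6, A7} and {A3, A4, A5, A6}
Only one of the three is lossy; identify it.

Decomposition 1: common = {A4}, closure = {A4} → lossy.
Decomposition 2: common = {A1, A2}, closure = {A1, A2, A6, A7} → lossless.
Decomposition 3: common = {A4, A5, A6}, closure = {A2, A3, A4, A5, A6, A7} → lossless.

Decomposition 1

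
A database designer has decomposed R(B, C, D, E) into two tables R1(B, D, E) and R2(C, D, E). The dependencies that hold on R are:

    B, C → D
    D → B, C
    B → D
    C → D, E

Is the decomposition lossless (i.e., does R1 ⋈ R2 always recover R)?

Common attributes: R1 ∩ R2 = {D, E}.
Closure of {D, E}: D → B, C applies, adding B, C. So (D, E)⁺ = {B, C, D, E}.
This closure contains every attribute of R1, so R1 ∩ R2 → R1. The join is lossless.

Yes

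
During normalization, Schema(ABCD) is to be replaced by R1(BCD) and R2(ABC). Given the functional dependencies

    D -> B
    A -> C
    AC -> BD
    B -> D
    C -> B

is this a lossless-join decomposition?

Yes

Common attributes: R1 ∩ R2 = {BC}.
Closure of {BC}: B → D applies, adding D. So (BC)⁺ = {BCD}.
This closure contains every attribute of R1, so R1 ∩ R2 → R1. The join is lossless.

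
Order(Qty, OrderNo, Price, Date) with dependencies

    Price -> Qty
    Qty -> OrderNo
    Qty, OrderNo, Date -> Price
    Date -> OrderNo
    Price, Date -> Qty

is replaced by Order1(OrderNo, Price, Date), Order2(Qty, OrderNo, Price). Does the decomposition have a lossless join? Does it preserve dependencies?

Lossless test: (OrderNo, Price)⁺ = {Qty, OrderNo, Price}, which contains all of one fragment — lossless.
Dependency preservation: the restricted closure of {Qty, OrderNo, Date} across the fragments never reaches {Price}, so Qty, OrderNo, Date → Price cannot be enforced without a join — not preserved.

lossless but not dependency-preserving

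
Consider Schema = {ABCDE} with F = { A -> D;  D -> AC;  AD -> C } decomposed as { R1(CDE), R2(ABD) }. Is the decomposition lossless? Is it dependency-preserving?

lossy but dependency-preserving

Lossless test: (D)⁺ = {ACD}, which is a superkey of neither fragment — lossy.
Dependency preservation: D → AC; AD → C are not contained in any single fragment, but the restricted closure of each left-hand side across the fragments still reaches the right-hand side; the remaining FDs each lie inside some fragment. All dependencies are preserved.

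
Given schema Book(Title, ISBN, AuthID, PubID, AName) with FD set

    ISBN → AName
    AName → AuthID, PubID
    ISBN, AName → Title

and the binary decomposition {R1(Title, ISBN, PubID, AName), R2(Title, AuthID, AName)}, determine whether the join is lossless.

Common attributes: R1 ∩ R2 = {Title, AName}.
Closure of {Title, AName}: AName → AuthID, PubID applies, adding AuthID, PubID. So (Title, AName)⁺ = {Title, AuthID, PubID, AName}.
This closure contains every attribute of R2, so R1 ∩ R2 → R2. The join is lossless.

Yes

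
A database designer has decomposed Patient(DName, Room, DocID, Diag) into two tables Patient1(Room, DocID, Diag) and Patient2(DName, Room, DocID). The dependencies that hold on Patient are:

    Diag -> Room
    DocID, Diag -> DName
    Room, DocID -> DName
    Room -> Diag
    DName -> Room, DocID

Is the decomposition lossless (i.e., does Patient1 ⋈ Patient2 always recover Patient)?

Common attributes: Patient1 ∩ Patient2 = {Room, DocID}.
Closure of {Room, DocID}: Room, DocID → DName applies, adding DName; Room → Diag applies, adding Diag. So (Room, DocID)⁺ = {DName, Room, DocID, Diag}.
This closure contains every attribute of Patient1, so Patient1 ∩ Patient2 → Patient1. The join is lossless.

Yes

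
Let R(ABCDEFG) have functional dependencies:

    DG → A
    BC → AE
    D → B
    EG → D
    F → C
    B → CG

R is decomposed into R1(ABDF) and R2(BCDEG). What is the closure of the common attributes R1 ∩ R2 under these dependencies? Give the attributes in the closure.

ABCDEG

R1 ∩ R2 = {BD}.
B → CG applies, adding CG
DG → A applies, adding A
BC → AE applies, adding E
Closure: {ABCDEG}.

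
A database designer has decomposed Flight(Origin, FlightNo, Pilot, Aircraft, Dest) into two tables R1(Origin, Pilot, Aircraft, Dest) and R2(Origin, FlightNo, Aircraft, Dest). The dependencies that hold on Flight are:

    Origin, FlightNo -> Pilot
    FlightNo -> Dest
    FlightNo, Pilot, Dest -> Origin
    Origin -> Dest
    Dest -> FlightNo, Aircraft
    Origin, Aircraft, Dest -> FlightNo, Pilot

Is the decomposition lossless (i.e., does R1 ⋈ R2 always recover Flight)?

Yes

Common attributes: R1 ∩ R2 = {Origin, Aircraft, Dest}.
Closure of {Origin, Aircraft, Dest}: Dest → FlightNo, Aircraft applies, adding FlightNo; Origin, Aircraft, Dest → FlightNo, Pilot applies, adding Pilot. So (Origin, Aircraft, Dest)⁺ = {Origin, FlightNo, Pilot, Aircraft, Dest}.
This closure contains every attribute of R1, so R1 ∩ R2 → R1. The join is lossless.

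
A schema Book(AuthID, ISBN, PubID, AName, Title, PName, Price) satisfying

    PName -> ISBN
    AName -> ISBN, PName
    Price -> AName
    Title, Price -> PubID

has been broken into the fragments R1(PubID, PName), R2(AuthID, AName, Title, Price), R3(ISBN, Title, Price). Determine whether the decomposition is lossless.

No

Chase test. Columns are AuthID, ISBN, PubID, AName, Title, PName, Price; row i has aⱼ where attribute j ∈ Ri, else bᵢⱼ.
Initial tableau (one row per fragment):
  row 1: b11 b12 a3 b14 b15 a6 b17
  row 2: a1 b22 b23 a4 a5 b26 a7
  row 3: b31 a2 b33 b34 a5 b36 a7
Rows 2 and 3 agree on Price; apply Price→AName and equate their AName entries.
Rows 2 and 3 agree on Title, Price; apply Title, Price→PubID and equate their PubID entries.
Rows 2 and 3 agree on AName; apply AName→ISBN, PName and equate their ISBN, PName entries.
No row becomes fully distinguished — the join is lossy.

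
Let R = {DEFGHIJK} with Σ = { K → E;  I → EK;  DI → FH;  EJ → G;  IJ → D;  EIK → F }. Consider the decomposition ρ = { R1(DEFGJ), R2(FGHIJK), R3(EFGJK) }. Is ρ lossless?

Chase test. Columns are DEFGHIJK; row i has aⱼ where attribute j ∈ Ri, else bᵢⱼ.
Initial tableau (one row per fragment):
  row 1: a1 a2 a3 a4 b15 b16 a7 b18
  row 2: b21 b22 a3 a4 a5 a6 a7 a8
  row 3: b31 a2 a3 a4 b35 b36 a7 a8
Rows 2 and 3 agree on K; apply K→E and equate their E entries.
No row becomes fully distinguished — the join is lossy.

No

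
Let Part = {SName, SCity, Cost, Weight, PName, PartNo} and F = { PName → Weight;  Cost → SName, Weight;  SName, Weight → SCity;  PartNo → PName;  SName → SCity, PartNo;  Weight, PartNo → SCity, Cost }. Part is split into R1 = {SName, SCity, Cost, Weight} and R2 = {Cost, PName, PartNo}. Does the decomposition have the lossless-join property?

Yes

Common attributes: R1 ∩ R2 = {Cost}.
Closure of {Cost}: Cost → SName, Weight applies, adding SName, Weight; SName, Weight → SCity applies, adding SCity; SName → SCity, PartNo applies, adding PartNo; PartNo → PName applies, adding PName. So (Cost)⁺ = {SName, SCity, Cost, Weight, PName, PartNo}.
This closure contains every attribute of R1, so R1 ∩ R2 → R1. The join is lossless.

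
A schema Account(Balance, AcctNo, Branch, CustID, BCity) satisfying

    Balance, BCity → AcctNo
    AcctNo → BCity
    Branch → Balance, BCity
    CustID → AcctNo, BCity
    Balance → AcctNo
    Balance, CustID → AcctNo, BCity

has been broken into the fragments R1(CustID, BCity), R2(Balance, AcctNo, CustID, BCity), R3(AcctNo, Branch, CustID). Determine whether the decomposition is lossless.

No

Chase test. Columns are Balance, AcctNo, Branch, CustID, BCity; row i has aⱼ where attribute j ∈ Ri, else bᵢⱼ.
Initial tableau (one row per fragment):
  row 1: b11 b12 b13 a4 a5
  row 2: a1 a2 b23 a4 a5
  row 3: b31 a2 a3 a4 b35
Rows 2 and 3 agree on AcctNo; apply AcctNo→BCity and equate their BCity entries.
Rows 1 and 2 agree on CustID; apply CustID→AcctNo, BCity and equate their AcctNo, BCity entries.
No row becomes fully distinguished — the join is lossy.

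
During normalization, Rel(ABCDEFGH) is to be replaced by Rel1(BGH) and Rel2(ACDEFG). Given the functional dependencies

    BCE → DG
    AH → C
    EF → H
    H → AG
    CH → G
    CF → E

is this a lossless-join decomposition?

No

Common attributes: Rel1 ∩ Rel2 = {G}.
No dependency enlarges {G}, so (G)⁺ = {G}.
The closure contains neither all of Rel1 = {BGH} nor all of Rel2 = {ACDEFG}, so the common attributes are not a superkey of either fragment. The join is lossy.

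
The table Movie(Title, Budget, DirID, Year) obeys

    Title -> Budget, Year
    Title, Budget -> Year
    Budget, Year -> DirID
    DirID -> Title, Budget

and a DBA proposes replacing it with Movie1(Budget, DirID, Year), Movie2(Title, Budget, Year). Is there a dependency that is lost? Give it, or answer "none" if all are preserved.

Title → Budget, Year lies within Movie2.
Title, Budget → Year lies within Movie2.
Budget, Year → DirID lies within Movie1.
DirID → Title, Budget: restricted closure across fragments reaches Title, Budget.
Every dependency is enforceable on the fragments, so the decomposition is dependency-preserving.

none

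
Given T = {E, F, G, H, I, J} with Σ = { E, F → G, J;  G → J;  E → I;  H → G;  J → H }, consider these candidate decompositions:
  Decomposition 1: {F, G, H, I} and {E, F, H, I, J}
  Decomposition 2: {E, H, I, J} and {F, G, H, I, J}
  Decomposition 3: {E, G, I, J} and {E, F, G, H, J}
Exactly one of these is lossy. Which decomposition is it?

Decomposition 2

Decomposition 1: common = {F, H, I}, closure = {F, G, H, I, J} → lossless.
Decomposition 2: common = {H, I, J}, closure = {G, H, I, J} → lossy.
Decomposition 3: common = {E, G, J}, closure = {E, G, H, I, J} → lossless.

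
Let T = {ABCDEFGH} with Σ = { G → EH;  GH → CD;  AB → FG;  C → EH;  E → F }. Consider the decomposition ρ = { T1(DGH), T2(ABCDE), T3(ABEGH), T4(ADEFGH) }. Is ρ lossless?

Yes

Chase test. Columns are ABCDEFGH; row i has aⱼ where attribute j ∈ Ti, else bᵢⱼ.
Initial tableau (one row per fragment):
  row 1: b11 b12 b13 a4 b15 b16 a7 a8
  row 2: a1 a2 a3 a4 a5 b26 b27 b28
  row 3: a1 a2 b33 b34 a5 b36 a7 a8
  row 4: a1 b42 b43 a4 a5 a6 a7 a8
Rows 1 and 3 agree on G; apply G→EH and equate their EH entries.
Rows 1 and 3 agree on GH; apply GH→CD and equate their CD entries.
Rows 1 and 4 agree on GH; apply GH→CD and equate their CD entries.
Rows 2 and 3 agree on AB; apply AB→FG and equate their FG entries.
Rows 1 and 2 agree on E; apply E→F and equate their F entries.
Rows 1 and 4 agree on E; apply E→F and equate their F entries.
Rows 1 and 2 agree on G; apply G→EH and equate their EH entries.
Rows 1 and 2 agree on GH; apply GH→CD and equate their CD entries.
Row 2 is now all distinguished symbols — the join is lossless.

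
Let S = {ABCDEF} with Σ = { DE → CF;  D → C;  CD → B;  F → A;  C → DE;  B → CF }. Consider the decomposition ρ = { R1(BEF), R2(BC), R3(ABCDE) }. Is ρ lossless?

Yes

Chase test. Columns are ABCDEF; row i has aⱼ where attribute j ∈ Ri, else bᵢⱼ.
Initial tableau (one row per fragment):
  row 1: b11 a2 b13 b14 a5 a6
  row 2: b21 a2 a3 b24 b25 b26
  row 3: a1 a2 a3 a4 a5 b36
Rows 2 and 3 agree on C; apply C→DE and equate their DE entries.
Rows 1 and 2 agree on B; apply B→CF and equate their CF entries.
Rows 1 and 3 agree on B; apply B→CF and equate their CF entries.
Rows 1 and 2 agree on F; apply F→A and equate their A entries.
Rows 1 and 3 agree on F; apply F→A and equate their A entries.
Rows 1 and 2 agree on C; apply C→DE and equate their DE entries.
Row 1 is now all distinguished symbols — the join is lossless.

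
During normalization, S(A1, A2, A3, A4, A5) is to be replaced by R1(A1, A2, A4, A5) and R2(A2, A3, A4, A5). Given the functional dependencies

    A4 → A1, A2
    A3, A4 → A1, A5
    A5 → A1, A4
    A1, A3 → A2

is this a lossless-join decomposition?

Common attributes: R1 ∩ R2 = {A2, A4, A5}.
Closure of {A2, A4, A5}: A4 → A1, A2 applies, adding A1. So (A2, A4, A5)⁺ = {A1, A2, A4, A5}.
This closure contains every attribute of R1, so R1 ∩ R2 → R1. The join is lossless.

Yes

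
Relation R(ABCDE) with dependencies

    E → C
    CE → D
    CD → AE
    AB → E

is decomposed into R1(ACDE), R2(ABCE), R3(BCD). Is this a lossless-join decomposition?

Chase test. Columns are ABCDE; row i has aⱼ where attribute j ∈ Ri, else bᵢⱼ.
Initial tableau (one row per fragment):
  row 1: a1 b12 a3 a4 a5
  row 2: a1 a2 a3 b24 a5
  row 3: b31 a2 a3 a4 b35
Rows 1 and 2 agree on CE; apply CE→D and equate their D entries.
Rows 1 and 3 agree on CD; apply CD→AE and equate their AE entries.
Row 2 is now all distinguished symbols — the join is lossless.

Yes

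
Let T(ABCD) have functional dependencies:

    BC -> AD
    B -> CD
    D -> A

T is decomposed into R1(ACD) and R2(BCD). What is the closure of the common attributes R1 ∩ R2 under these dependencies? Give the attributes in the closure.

ACD

R1 ∩ R2 = {CD}.
D → A applies, adding A
Closure: {ACD}.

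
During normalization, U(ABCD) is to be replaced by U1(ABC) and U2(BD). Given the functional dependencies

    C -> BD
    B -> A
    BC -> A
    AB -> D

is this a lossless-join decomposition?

Yes

Common attributes: U1 ∩ U2 = {B}.
Closure of {B}: B → A applies, adding A; AB → D applies, adding D. So (B)⁺ = {ABD}.
This closure contains every attribute of U2, so U1 ∩ U2 → U2. The join is lossless.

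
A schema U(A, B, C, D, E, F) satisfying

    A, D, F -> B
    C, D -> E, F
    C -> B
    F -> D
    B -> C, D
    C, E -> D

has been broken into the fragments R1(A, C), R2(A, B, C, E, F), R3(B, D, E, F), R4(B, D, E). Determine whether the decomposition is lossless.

Yes

Chase test. Columns are A, B, C, D, E, F; row i has aⱼ where attribute j ∈ Ri, else bᵢⱼ.
Initial tableau (one row per fragment):
  row 1: a1 b12 a3 b14 b15 b16
  row 2: a1 a2 a3 b24 a5 a6
  row 3: b31 a2 b33 a4 a5 a6
  row 4: b41 a2 b43 a4 a5 b46
Rows 1 and 2 agree on C; apply C→B and equate their B entries.
Rows 2 and 3 agree on F; apply F→D and equate their D entries.
Rows 1 and 2 agree on B; apply B→C, D and equate their C, D entries.
Rows 1 and 3 agree on B; apply B→C, D and equate their C, D entries.
Rows 1 and 4 agree on B; apply B→C, D and equate their C, D entries.
Rows 1 and 2 agree on C, D; apply C, D→E, F and equate their E, F entries.
Rows 1 and 4 agree on C, D; apply C, D→E, F and equate their E, F entries.
Row 1 is now all distinguished symbols — the join is lossless.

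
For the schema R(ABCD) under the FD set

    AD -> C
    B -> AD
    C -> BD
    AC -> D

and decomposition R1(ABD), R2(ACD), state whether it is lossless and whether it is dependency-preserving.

lossless and dependency-preserving

Lossless test: (AD)⁺ = {ABCD}, which contains all of one fragment — lossless.
Dependency preservation: C → BD is not contained in any single fragment, but the restricted closure of its left-hand side across the fragments still reaches the right-hand side; the remaining FDs each lie inside some fragment. All dependencies are preserved.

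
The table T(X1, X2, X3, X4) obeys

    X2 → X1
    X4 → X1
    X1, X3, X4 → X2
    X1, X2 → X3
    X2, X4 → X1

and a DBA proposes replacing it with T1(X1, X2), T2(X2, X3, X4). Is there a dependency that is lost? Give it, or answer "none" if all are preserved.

X4 → X1

Check X4 → X1: no single fragment contains all of {X1, X4}, and the restricted closure of {X4} across the fragments never reaches {X1}.
X2 → X1 is preserved.
X1, X3, X4 → X2 is preserved.
X1, X2 → X3 is preserved.
X2, X4 → X1 is preserved.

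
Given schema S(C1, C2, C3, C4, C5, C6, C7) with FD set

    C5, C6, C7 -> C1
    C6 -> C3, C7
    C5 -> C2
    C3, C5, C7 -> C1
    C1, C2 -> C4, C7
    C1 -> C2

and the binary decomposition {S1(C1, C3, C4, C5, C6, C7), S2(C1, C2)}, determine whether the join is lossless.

Yes

Common attributes: S1 ∩ S2 = {C1}.
Closure of {C1}: C1 → C2 applies, adding C2; C1, C2 → C4, C7 applies, adding C4, C7. So (C1)⁺ = {C1, C2, C4, C7}.
This closure contains every attribute of S2, so S1 ∩ S2 → S2. The join is lossless.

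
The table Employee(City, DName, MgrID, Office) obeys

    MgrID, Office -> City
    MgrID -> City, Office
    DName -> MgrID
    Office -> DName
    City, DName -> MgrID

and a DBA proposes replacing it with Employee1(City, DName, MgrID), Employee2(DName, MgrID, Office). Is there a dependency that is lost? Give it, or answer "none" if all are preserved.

MgrID, Office → City: restricted closure across fragments reaches City.
MgrID → City, Office: restricted closure across fragments reaches City, Office.
DName → MgrID lies within Employee1.
Office → DName lies within Employee2.
City, DName → MgrID lies within Employee1.
Every dependency is enforceable on the fragments, so the decomposition is dependency-preserving.

none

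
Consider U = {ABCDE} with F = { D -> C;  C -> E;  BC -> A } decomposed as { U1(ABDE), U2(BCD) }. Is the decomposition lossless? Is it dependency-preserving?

lossless but not dependency-preserving

Lossless test: (BD)⁺ = {ABCDE}, which contains all of one fragment — lossless.
Dependency preservation: the restricted closure of {C} across the fragments never reaches {E}, so C → E cannot be enforced without a join — not preserved.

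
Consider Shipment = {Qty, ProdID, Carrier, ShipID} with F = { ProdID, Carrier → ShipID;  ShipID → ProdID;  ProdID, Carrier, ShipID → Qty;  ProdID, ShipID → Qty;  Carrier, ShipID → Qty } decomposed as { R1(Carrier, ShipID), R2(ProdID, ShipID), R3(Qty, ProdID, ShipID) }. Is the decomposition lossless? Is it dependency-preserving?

lossless but not dependency-preserving

Lossless test (chase): Rows 1 and 2 agree on ShipID; apply ShipID→ProdID and equate their ProdID entries. Rows 1 and 2 agree on ProdID, ShipID; apply ProdID, ShipID→Qty and equate their Qty entries. Rows 1 and 3 agree on ProdID, ShipID; apply ProdID, ShipID→Qty and equate their Qty entries. Row 1 is now all distinguished symbols — the join is lossless.
Dependency preservation: the restricted closure of {ProdID, Carrier} across the fragments never reaches {ShipID}, so ProdID, Carrier → ShipID cannot be enforced without a join — not preserved.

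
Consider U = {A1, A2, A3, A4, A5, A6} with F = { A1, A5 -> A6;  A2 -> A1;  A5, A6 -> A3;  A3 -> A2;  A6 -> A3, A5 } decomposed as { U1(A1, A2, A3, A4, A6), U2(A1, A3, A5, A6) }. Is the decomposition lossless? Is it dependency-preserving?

lossless and dependency-preserving

Lossless test: (A1, A3, A6)⁺ = {A1, A2, A3, A5, A6}, which contains all of one fragment — lossless.
Dependency preservation: every FD's attributes lie within a single fragment, so each can be enforced locally — preserved.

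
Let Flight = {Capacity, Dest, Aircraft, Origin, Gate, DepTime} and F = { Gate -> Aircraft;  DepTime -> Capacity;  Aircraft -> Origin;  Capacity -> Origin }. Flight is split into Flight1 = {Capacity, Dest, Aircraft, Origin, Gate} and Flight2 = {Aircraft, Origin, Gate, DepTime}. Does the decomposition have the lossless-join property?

No

Common attributes: Flight1 ∩ Flight2 = {Aircraft, Origin, Gate}.
No dependency enlarges {Aircraft, Origin, Gate}, so (Aircraft, Origin, Gate)⁺ = {Aircraft, Origin, Gate}.
The closure contains neither all of Flight1 = {Capacity, Dest, Aircraft, Origin, Gate} nor all of Flight2 = {Aircraft, Origin, Gate, DepTime}, so the common attributes are not a superkey of either fragment. The join is lossy.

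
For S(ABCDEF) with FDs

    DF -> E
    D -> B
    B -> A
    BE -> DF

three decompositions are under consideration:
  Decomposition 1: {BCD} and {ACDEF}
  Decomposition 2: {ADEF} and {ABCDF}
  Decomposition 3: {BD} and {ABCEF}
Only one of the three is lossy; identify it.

Decomposition 1: common = {CD}, closure = {ABCD} → lossless.
Decomposition 2: common = {ADF}, closure = {ABDEF} → lossless.
Decomposition 3: common = {B}, closure = {AB} → lossy.

Decomposition 3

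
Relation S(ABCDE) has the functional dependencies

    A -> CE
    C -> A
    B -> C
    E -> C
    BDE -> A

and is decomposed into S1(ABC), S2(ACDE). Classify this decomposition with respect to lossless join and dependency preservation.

Lossless test: (AC)⁺ = {ACE}, which is a superkey of neither fragment — lossy.
Dependency preservation: BDE → A is not contained in any single fragment, but the restricted closure of its left-hand side across the fragments still reaches the right-hand side; the remaining FDs each lie inside some fragment. All dependencies are preserved.

lossy but dependency-preserving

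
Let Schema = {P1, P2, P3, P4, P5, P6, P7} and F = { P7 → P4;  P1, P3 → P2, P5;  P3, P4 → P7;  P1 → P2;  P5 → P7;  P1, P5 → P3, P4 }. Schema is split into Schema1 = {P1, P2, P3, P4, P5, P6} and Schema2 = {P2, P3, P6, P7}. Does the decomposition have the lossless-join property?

Common attributes: Schema1 ∩ Schema2 = {P2, P3, P6}.
No dependency enlarges {P2, P3, P6}, so (P2, P3, P6)⁺ = {P2, P3, P6}.
The closure contains neither all of Schema1 = {P1, P2, P3, P4, P5, P6} nor all of Schema2 = {P2, P3, P6, P7}, so the common attributes are not a superkey of either fragment. The join is lossy.

No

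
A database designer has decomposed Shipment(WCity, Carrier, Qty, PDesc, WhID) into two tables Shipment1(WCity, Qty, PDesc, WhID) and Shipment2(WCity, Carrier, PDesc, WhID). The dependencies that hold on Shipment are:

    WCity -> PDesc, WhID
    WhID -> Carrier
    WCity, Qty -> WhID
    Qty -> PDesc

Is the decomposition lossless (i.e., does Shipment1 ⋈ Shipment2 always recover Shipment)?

Yes

Common attributes: Shipment1 ∩ Shipment2 = {WCity, PDesc, WhID}.
Closure of {WCity, PDesc, WhID}: WhID → Carrier applies, adding Carrier. So (WCity, PDesc, WhID)⁺ = {WCity, Carrier, PDesc, WhID}.
This closure contains every attribute of Shipment2, so Shipment1 ∩ Shipment2 → Shipment2. The join is lossless.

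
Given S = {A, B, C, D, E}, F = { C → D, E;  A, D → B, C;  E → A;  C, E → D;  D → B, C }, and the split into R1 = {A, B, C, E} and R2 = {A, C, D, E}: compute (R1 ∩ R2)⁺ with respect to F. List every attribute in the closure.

R1 ∩ R2 = {A, C, E}.
C → D, E applies, adding D
A, D → B, C applies, adding B
Closure: {A, B, C, D, E}.

A, B, C, D, E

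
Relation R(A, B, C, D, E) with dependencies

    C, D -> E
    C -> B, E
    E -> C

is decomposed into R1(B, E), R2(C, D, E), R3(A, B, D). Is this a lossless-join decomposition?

Chase test. Columns are A, B, C, D, E; row i has aⱼ where attribute j ∈ Ri, else bᵢⱼ.
Initial tableau (one row per fragment):
  row 1: b11 a2 b13 b14 a5
  row 2: b21 b22 a3 a4 a5
  row 3: a1 a2 b33 a4 b35
Rows 1 and 2 agree on E; apply E→C and equate their C entries.
Rows 1 and 2 agree on C; apply C→B, E and equate their B, E entries.
No row becomes fully distinguished — the join is lossy.

No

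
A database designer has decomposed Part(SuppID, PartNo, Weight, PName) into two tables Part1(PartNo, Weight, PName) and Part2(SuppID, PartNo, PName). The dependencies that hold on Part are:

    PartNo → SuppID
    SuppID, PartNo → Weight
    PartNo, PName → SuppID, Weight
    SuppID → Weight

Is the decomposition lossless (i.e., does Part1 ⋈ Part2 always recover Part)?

Yes

Common attributes: Part1 ∩ Part2 = {PartNo, PName}.
Closure of {PartNo, PName}: PartNo → SuppID applies, adding SuppID; SuppID, PartNo → Weight applies, adding Weight. So (PartNo, PName)⁺ = {SuppID, PartNo, Weight, PName}.
This closure contains every attribute of Part1, so Part1 ∩ Part2 → Part1. The join is lossless.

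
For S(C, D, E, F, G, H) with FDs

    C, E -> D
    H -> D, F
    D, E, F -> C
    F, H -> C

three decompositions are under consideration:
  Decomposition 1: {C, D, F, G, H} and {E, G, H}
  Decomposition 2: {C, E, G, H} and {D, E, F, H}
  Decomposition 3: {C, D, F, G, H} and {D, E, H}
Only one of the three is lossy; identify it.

Decomposition 3

Decomposition 1: common = {G, H}, closure = {C, D, F, G, H} → lossless.
Decomposition 2: common = {E, H}, closure = {C, D, E, F, H} → lossless.
Decomposition 3: common = {D, H}, closure = {C, D, F, H} → lossy.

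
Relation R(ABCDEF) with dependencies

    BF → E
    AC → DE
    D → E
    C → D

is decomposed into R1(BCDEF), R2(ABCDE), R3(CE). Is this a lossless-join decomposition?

Chase test. Columns are ABCDEF; row i has aⱼ where attribute j ∈ Ri, else bᵢⱼ.
Initial tableau (one row per fragment):
  row 1: b11 a2 a3 a4 a5 a6
  row 2: a1 a2 a3 a4 a5 b26
  row 3: b31 b32 a3 b34 a5 b36
Rows 1 and 3 agree on C; apply C→D and equate their D entries.
No row becomes fully distinguished — the join is lossy.

No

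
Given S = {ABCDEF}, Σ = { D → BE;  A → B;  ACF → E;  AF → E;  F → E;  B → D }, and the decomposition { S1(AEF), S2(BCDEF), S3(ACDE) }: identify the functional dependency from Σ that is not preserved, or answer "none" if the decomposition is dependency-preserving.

none

D → BE lies within S2.
A → B: restricted closure across fragments reaches B.
ACF → E: restricted closure across fragments reaches E.
AF → E lies within S1.
F → E lies within S1.
B → D lies within S2.
Every dependency is enforceable on the fragments, so the decomposition is dependency-preserving.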